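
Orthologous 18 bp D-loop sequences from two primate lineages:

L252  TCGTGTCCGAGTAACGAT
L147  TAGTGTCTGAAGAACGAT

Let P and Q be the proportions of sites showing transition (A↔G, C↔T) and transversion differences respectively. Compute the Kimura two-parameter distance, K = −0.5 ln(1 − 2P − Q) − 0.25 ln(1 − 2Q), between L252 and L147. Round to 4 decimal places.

0.2656

Differing sites — 2:C/A (Tv); 8:C/T (Ti); 11:G/A (Ti); 12:T/G (Tv).
Of the 4 differences, 2 transitions and 2 transversions over 18 sites: P = 2/18 = 0.111111, Q = 2/18 = 0.111111.
d = −0.5·ln(0.666667) − 0.25·ln(0.777778) = −0.5·(-0.405465) − 0.25·(-0.251314) = 0.2656.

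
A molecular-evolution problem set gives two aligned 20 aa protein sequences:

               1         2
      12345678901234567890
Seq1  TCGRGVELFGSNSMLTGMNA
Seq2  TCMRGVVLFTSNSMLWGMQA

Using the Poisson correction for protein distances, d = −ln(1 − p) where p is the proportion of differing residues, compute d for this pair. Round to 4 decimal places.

0.2877

The sequences differ at positions 3 (G/M), 7 (E/V), 10 (G/T), 16 (T/W), 19 (N/Q).
p = 5/20 = 0.250000.
d = −ln(1 − 0.250000) = −ln(0.750000) = 0.2877.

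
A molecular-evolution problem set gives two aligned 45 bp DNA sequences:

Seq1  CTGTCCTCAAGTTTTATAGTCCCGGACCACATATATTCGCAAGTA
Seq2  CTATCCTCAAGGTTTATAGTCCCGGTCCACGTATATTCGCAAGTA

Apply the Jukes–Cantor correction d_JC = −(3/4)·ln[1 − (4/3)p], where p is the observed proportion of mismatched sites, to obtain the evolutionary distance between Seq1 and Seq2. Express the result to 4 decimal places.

0.0946

The sequences differ at positions 3 (G/A), 12 (T/G), 26 (A/T), 31 (A/G).
p = 4/45 = 0.088889.
d = −0.75 · ln(1 − (4/3)·0.088889) = −0.75 · ln(0.881481) = −0.75 · (-0.126152) = 0.0946.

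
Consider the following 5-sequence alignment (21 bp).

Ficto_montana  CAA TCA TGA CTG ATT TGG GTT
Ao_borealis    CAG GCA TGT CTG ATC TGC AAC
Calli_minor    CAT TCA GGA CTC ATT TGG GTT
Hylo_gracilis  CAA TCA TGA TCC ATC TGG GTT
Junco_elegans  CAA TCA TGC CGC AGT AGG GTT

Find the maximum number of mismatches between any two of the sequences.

12

Pairwise Hamming distances:
  Ficto_montana vs Ao_borealis: 8
  Ficto_montana vs Calli_minor: 3
  Ficto_montana vs Hylo_gracilis: 4
  Ficto_montana vs Junco_elegans: 5
  Ao_borealis vs Calli_minor: 10
  Ao_borealis vs Hylo_gracilis: 10
  Ao_borealis vs Junco_elegans: 12
  Calli_minor vs Hylo_gracilis: 5
  Calli_minor vs Junco_elegans: 6
  Hylo_gracilis vs Junco_elegans: 6
The largest is 12, between Ao_borealis and Junco_elegans.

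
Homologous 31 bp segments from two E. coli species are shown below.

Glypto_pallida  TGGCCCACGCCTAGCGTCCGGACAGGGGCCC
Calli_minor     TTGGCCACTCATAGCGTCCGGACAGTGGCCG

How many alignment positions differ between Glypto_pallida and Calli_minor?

The sequences differ at positions 2 (G/T), 4 (C/G), 9 (G/T), 11 (C/A), 26 (G/T), 31 (C/G).
That gives 6 mismatches out of 31 aligned sites, so the Hamming distance is 6.

6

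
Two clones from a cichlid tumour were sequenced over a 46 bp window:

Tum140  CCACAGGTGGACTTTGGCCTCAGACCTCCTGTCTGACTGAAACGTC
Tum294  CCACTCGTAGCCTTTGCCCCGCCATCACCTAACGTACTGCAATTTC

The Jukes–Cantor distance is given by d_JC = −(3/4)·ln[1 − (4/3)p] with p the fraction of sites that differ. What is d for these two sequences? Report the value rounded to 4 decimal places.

Mismatches occur at site 5 (A↔T), site 6 (G↔C), site 9 (G↔A), site 11 (A↔C), site 17 (G↔C), site 20 (T↔C), site 21 (C↔G), site 22 (A↔C), site 23 (G↔C), site 25 (C↔T), site 27 (T↔A), site 31 (G↔A), site 32 (T↔A), site 34 (T↔G), site 35 (G↔T), site 40 (A↔C), site 43 (C↔T), site 44 (G↔T).
p = 18/46 = 0.391304.
d = −0.75 · ln(1 − (4/3)·0.391304) = −0.75 · ln(0.478261) = −0.75 · (-0.737599) = 0.5532.

0.5532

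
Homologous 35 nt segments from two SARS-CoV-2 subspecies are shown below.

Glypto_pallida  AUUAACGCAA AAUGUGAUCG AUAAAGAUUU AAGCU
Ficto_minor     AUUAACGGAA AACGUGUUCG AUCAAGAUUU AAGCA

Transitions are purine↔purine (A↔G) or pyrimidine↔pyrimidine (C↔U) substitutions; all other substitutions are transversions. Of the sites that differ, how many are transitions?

Differing sites — 8:C/G (Tv); 13:U/C (Ti); 17:A/U (Tv); 23:A/C (Tv); 35:U/A (Tv).
Of the 5 differences, 1 transition and 4 transversions, so the answer is 1.

1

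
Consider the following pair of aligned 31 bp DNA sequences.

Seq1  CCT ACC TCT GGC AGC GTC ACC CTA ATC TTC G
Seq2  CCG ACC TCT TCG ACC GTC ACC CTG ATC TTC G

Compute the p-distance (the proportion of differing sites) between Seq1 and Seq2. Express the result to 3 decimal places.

0.194

The sequences differ at positions 3 (T/G), 10 (G/T), 11 (G/C), 12 (C/G), 14 (G/C), 24 (A/G).
There are 6 differences over 31 sites, so p = 6/31 = 0.194.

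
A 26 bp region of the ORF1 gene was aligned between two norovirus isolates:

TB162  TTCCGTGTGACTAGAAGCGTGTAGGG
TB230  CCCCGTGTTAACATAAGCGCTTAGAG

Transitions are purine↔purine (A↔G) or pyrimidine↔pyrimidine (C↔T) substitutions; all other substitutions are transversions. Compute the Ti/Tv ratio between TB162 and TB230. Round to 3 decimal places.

1.250

Mismatches occur at site 1 (T↔C, transition), site 2 (T↔C, transition), site 9 (G↔T, transversion), site 11 (C↔A, transversion), site 12 (T↔C, transition), site 14 (G↔T, transversion), site 20 (T↔C, transition), site 21 (G↔T, transversion), site 25 (G↔A, transition).
Of the 9 differences, 5 transitions and 4 transversions, so Ti/Tv = 5/4 = 1.250.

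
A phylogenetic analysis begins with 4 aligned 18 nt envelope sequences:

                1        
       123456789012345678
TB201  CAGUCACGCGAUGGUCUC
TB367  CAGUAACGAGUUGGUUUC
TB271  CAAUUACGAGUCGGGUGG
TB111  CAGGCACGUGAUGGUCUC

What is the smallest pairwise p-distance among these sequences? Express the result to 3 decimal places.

Pairwise Hamming distances:
  TB201 vs TB367: 4
  TB201 vs TB271: 9
  TB201 vs TB111: 2
  TB367 vs TB271: 6
  TB367 vs TB111: 5
  TB271 vs TB111: 10
The smallest is 2 mismatches, between TB201 and TB111; p = 2/18 = 0.111.

0.111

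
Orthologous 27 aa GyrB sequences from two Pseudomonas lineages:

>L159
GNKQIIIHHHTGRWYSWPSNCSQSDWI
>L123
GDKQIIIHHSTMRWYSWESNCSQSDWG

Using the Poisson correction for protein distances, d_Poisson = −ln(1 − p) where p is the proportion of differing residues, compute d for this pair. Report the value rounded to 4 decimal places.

0.2048

Mismatches occur at site 2 (N→D), site 10 (H→S), site 12 (G→M), site 18 (P→E), site 27 (I→G).
p = 5/27 = 0.185185.
d = −ln(1 − 0.185185) = −ln(0.814815) = 0.2048.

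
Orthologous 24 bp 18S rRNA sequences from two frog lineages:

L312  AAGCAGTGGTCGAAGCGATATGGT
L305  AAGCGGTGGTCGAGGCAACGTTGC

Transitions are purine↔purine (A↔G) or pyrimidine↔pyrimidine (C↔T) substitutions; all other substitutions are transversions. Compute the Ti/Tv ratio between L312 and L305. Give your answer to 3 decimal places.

The sequences differ at positions 5 (A/G, transition), 14 (A/G, transition), 17 (G/A, transition), 19 (T/C, transition), 20 (A/G, transition), 22 (G/T, transversion), 24 (T/C, transition).
Of the 7 differences, 6 transitions and 1 transversion, so Ti/Tv = 6/1 = 6.000.

6.000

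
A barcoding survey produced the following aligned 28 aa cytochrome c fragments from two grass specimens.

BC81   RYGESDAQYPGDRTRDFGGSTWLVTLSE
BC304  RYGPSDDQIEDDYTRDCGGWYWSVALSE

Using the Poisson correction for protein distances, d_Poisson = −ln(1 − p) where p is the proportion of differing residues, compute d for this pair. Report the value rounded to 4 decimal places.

0.4990

Mismatches occur at site 4 (E↔P), site 7 (A↔D), site 9 (Y↔I), site 10 (P↔E), site 11 (G↔D), site 13 (R↔Y), site 17 (F↔C), site 20 (S↔W), site 21 (T↔Y), site 23 (L↔S), site 25 (T↔A).
p = 11/28 = 0.392857.
d = −ln(1 − 0.392857) = −ln(0.607143) = 0.4990.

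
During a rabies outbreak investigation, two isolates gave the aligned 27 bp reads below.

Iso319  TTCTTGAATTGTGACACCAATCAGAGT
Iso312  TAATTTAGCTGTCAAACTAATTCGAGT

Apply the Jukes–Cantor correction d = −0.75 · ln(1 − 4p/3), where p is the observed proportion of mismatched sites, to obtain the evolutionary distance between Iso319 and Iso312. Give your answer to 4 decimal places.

0.5107

Mismatches occur at site 2 (T→A), site 3 (C→A), site 6 (G→T), site 8 (A→G), site 9 (T→C), site 13 (G→C), site 15 (C→A), site 18 (C→T), site 22 (C→T), site 23 (A→C).
p = 10/27 = 0.370370.
d = −0.75 · ln(1 − (4/3)·0.370370) = −0.75 · ln(0.506173) = −0.75 · (-0.680877) = 0.5107.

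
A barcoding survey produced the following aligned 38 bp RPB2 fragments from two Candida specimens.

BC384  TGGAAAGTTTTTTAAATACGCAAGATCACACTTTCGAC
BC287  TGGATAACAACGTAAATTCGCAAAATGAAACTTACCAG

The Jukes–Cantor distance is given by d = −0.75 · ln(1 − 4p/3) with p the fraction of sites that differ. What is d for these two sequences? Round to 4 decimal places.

Mismatches occur at site 5 (A→T), site 7 (G→A), site 8 (T→C), site 9 (T→A), site 10 (T→A), site 11 (T→C), site 12 (T→G), site 18 (A→T), site 24 (G→A), site 27 (C→G), site 29 (C→A), site 34 (T→A), site 36 (G→C), site 38 (C→G).
p = 14/38 = 0.368421.
d = −0.75 · ln(1 − (4/3)·0.368421) = −0.75 · ln(0.508772) = −0.75 · (-0.675755) = 0.5068.

0.5068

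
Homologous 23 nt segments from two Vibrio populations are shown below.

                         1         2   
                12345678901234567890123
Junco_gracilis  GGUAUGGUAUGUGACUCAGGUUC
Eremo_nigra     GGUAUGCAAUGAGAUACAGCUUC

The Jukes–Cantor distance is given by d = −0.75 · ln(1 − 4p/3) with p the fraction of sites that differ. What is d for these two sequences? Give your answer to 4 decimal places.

0.3206

Mismatches occur at site 7 (G↔C), site 8 (U↔A), site 12 (U↔A), site 15 (C↔U), site 16 (U↔A), site 20 (G↔C).
p = 6/23 = 0.260870.
d = −0.75 · ln(1 − (4/3)·0.260870) = −0.75 · ln(0.652173) = −0.75 · (-0.427445) = 0.3206.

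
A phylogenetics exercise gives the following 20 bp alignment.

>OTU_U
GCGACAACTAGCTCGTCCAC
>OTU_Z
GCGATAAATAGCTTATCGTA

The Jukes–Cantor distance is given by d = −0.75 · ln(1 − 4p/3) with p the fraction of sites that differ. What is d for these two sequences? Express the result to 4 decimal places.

0.4715

The sequences differ at positions 5 (C/T), 8 (C/A), 14 (C/T), 15 (G/A), 18 (C/G), 19 (A/T), 20 (C/A).
p = 7/20 = 0.350000.
d = −0.75 · ln(1 − (4/3)·0.350000) = −0.75 · ln(0.533333) = −0.75 · (-0.628609) = 0.4715.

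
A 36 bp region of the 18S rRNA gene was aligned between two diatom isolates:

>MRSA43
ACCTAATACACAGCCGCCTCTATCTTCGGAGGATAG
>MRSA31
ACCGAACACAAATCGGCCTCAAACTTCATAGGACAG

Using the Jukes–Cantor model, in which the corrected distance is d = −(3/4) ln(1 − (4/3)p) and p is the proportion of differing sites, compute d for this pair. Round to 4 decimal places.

0.3470

Mismatches occur at site 4 (T↔G), site 7 (T↔C), site 11 (C↔A), site 13 (G↔T), site 15 (C↔G), site 21 (T↔A), site 23 (T↔A), site 28 (G↔A), site 29 (G↔T), site 34 (T↔C).
p = 10/36 = 0.277778.
d = −0.75 · ln(1 − (4/3)·0.277778) = −0.75 · ln(0.629629) = −0.75 · (-0.462625) = 0.3470.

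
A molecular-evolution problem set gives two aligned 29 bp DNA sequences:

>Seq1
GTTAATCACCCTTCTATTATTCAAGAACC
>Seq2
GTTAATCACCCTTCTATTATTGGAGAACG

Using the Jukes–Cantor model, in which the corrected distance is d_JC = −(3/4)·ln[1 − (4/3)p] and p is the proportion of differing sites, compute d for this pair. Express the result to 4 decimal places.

0.1113

The sequences differ at positions 22 (C/G), 23 (A/G), 29 (C/G).
p = 3/29 = 0.103448.
d = −0.75 · ln(1 − (4/3)·0.103448) = −0.75 · ln(0.862069) = −0.75 · (-0.148420) = 0.1113.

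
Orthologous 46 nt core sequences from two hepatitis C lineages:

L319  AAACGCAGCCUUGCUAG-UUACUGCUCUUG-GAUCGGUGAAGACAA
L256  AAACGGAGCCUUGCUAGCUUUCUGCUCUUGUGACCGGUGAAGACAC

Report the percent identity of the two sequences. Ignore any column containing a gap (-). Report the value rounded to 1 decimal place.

Excluding the 2 gap columns leaves 44 comparable sites.
Differing sites — 6:C/G; 21:A/U; 34:U/C; 46:A/C.
40 of the 44 comparable sites match, so the percent identity is 40/44 × 100 = 90.9%.

90.9%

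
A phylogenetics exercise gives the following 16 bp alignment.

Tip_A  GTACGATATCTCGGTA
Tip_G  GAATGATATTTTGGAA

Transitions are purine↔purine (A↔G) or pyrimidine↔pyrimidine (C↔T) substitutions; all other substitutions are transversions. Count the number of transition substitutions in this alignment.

Differing sites — 2:T/A (Tv); 4:C/T (Ti); 10:C/T (Ti); 12:C/T (Ti); 15:T/A (Tv).
Of the 5 differences, 3 transitions and 2 transversions, so the answer is 3.

3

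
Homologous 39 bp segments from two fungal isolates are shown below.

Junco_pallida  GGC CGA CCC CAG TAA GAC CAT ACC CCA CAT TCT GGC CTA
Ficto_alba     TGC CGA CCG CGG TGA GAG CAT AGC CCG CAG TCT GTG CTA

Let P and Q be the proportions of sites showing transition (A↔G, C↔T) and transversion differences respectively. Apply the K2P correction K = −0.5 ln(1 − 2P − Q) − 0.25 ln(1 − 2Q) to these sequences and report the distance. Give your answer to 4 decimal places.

Mismatches occur at site 1 (G↔T, transversion), site 9 (C↔G, transversion), site 11 (A↔G, transition), site 14 (A↔G, transition), site 18 (C↔G, transversion), site 23 (C↔G, transversion), site 27 (A↔G, transition), site 30 (T↔G, transversion), site 35 (G↔T, transversion), site 36 (C↔G, transversion).
Of the 10 differences, 3 transitions and 7 transversions over 39 sites: P = 3/39 = 0.076923, Q = 7/39 = 0.179487.
d = −0.5·ln(0.666667) − 0.25·ln(0.641026) = −0.5·(-0.405465) − 0.25·(-0.444685) = 0.3139.

0.3139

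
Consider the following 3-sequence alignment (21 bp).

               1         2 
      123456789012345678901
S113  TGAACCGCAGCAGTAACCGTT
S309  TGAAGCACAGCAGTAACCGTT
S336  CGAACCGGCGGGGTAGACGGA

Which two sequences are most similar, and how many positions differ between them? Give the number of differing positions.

Pairwise Hamming distances:
  S113 vs S309: 2
  S113 vs S336: 9
  S309 vs S336: 11
The smallest is 2, between S113 and S309.

2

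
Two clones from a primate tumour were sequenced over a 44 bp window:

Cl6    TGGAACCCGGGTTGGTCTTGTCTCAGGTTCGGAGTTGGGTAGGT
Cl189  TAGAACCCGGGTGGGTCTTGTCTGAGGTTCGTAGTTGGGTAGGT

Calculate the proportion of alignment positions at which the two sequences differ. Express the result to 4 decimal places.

The sequences differ at positions 2 (G/A), 13 (T/G), 24 (C/G), 32 (G/T).
There are 4 differences over 44 sites, so p = 4/44 = 0.0909.

0.0909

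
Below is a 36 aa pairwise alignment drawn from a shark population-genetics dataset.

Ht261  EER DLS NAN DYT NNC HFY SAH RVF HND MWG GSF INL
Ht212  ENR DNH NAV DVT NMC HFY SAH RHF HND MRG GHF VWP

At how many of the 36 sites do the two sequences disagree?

Mismatches occur at site 2 (E/N), site 5 (L/N), site 6 (S/H), site 9 (N/V), site 11 (Y/V), site 14 (N/M), site 23 (V/H), site 29 (W/R), site 32 (S/H), site 34 (I/V), site 35 (N/W), site 36 (L/P).
That gives 12 mismatches out of 36 aligned sites, so the Hamming distance is 12.

12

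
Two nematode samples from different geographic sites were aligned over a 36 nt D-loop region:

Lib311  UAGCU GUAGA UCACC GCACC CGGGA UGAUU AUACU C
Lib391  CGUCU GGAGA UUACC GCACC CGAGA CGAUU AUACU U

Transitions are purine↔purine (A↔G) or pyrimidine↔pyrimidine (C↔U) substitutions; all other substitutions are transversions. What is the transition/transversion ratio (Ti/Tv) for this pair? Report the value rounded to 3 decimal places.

Differing sites — 1:U/C (Ti); 2:A/G (Ti); 3:G/U (Tv); 7:U/G (Tv); 12:C/U (Ti); 23:G/A (Ti); 26:U/C (Ti); 36:C/U (Ti).
Of the 8 differences, 6 transitions and 2 transversions, so Ti/Tv = 6/2 = 3.000.

3.000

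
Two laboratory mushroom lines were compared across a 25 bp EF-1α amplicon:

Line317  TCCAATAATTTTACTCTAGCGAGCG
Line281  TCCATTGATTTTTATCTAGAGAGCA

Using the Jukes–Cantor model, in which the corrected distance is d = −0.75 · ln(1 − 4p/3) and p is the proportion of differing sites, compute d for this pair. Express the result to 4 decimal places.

Differing sites — 5:A/T; 7:A/G; 13:A/T; 14:C/A; 20:C/A; 25:G/A.
p = 6/25 = 0.240000.
d = −0.75 · ln(1 − (4/3)·0.240000) = −0.75 · ln(0.680000) = −0.75 · (-0.385662) = 0.2892.

0.2892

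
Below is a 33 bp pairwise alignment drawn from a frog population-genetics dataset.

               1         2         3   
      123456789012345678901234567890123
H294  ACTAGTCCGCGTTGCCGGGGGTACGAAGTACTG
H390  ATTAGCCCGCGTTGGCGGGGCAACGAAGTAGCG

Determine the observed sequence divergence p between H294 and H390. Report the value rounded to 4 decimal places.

The sequences differ at positions 2 (C/T), 6 (T/C), 15 (C/G), 21 (G/C), 22 (T/A), 31 (C/G), 32 (T/C).
There are 7 differences over 33 sites, so p = 7/33 = 0.2121.

0.2121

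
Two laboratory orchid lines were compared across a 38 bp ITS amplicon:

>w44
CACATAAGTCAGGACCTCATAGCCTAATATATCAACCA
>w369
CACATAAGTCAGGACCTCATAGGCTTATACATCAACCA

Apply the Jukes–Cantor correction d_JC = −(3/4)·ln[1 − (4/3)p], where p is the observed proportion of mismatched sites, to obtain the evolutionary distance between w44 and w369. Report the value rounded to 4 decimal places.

0.0834

Mismatches occur at site 23 (C↔G), site 26 (A↔T), site 30 (T↔C).
p = 3/38 = 0.078947.
d = −0.75 · ln(1 − (4/3)·0.078947) = −0.75 · ln(0.894737) = −0.75 · (-0.111225) = 0.0834.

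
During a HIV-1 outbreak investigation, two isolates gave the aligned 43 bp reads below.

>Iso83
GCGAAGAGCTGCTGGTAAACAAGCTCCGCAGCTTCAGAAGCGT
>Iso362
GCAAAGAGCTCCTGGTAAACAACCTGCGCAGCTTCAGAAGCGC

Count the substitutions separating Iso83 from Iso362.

The sequences differ at positions 3 (G/A), 11 (G/C), 23 (G/C), 26 (C/G), 43 (T/C).
That gives 5 mismatches out of 43 aligned sites, so the Hamming distance is 5.

5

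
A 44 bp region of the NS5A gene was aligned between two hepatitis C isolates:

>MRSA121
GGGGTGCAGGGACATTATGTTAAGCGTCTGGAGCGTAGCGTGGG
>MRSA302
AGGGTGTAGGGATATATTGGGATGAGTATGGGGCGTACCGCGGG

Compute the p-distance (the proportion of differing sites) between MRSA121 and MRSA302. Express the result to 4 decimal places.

0.2955

Differing sites — 1:G/A; 7:C/T; 13:C/T; 16:T/A; 17:A/T; 20:T/G; 21:T/G; 23:A/T; 25:C/A; 28:C/A; 32:A/G; 38:G/C; 41:T/C.
There are 13 differences over 44 sites, so p = 13/44 = 0.2955.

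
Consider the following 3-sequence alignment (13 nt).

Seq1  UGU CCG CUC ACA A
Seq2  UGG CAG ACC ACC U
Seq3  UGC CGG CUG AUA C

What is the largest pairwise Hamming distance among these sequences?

8

Pairwise Hamming distances:
  Seq1 vs Seq2: 6
  Seq1 vs Seq3: 5
  Seq2 vs Seq3: 8
The largest is 8, between Seq2 and Seq3.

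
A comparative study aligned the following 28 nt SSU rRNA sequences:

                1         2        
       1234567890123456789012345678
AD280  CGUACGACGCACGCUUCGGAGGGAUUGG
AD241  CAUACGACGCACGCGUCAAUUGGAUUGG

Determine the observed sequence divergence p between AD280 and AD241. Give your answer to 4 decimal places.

Mismatches occur at site 2 (G→A), site 15 (U→G), site 18 (G→A), site 19 (G→A), site 20 (A→U), site 21 (G→U).
There are 6 differences over 28 sites, so p = 6/28 = 0.2143.

0.2143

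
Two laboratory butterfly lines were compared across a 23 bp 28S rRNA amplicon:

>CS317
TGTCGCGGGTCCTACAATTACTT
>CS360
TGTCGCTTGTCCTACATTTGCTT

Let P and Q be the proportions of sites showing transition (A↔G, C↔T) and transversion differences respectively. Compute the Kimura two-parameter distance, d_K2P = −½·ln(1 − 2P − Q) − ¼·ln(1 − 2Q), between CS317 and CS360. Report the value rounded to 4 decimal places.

Differing sites — 7:G/T (Tv); 8:G/T (Tv); 17:A/T (Tv); 20:A/G (Ti).
Of the 4 differences, 1 transition and 3 transversions over 23 sites: P = 1/23 = 0.043478, Q = 3/23 = 0.130435.
d = −0.5·ln(0.782609) − 0.25·ln(0.739130) = −0.5·(-0.245122) − 0.25·(-0.302281) = 0.1981.

0.1981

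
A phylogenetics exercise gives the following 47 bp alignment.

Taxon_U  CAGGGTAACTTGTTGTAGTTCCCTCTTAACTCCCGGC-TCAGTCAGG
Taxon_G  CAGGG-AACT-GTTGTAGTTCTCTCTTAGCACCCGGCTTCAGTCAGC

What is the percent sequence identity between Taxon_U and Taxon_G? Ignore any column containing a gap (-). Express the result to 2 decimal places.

Excluding the 3 gap columns leaves 44 comparable sites.
The sequences differ at positions 22 (C/T), 29 (A/G), 31 (T/A), 47 (G/C).
40 of the 44 comparable sites match, so the percent identity is 40/44 × 100 = 90.91%.

90.91%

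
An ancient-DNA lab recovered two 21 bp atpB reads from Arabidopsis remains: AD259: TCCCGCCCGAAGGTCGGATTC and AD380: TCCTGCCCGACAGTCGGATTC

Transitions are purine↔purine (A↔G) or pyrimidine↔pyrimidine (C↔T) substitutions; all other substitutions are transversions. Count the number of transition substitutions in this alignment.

Differing sites — 4:C/T (Ti); 11:A/C (Tv); 12:G/A (Ti).
Of the 3 differences, 2 transitions and 1 transversion, so the answer is 2.

2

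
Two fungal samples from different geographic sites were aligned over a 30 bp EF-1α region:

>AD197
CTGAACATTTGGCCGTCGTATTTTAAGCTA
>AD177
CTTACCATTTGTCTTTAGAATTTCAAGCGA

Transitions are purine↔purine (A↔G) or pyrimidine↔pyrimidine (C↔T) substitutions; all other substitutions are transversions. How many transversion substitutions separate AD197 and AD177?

The sequences differ at positions 3 (G/T, transversion), 5 (A/C, transversion), 12 (G/T, transversion), 14 (C/T, transition), 15 (G/T, transversion), 17 (C/A, transversion), 19 (T/A, transversion), 24 (T/C, transition), 29 (T/G, transversion).
Of the 9 differences, 2 transitions and 7 transversions, so the answer is 7.

7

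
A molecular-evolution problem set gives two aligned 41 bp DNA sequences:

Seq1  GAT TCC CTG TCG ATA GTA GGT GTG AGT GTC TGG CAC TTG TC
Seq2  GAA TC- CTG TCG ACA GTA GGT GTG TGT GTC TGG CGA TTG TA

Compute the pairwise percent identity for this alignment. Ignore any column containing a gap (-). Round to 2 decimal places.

85.00%

Excluding the 1 gap column leaves 40 comparable sites.
Mismatches occur at site 3 (T↔A), site 14 (T↔C), site 25 (A↔T), site 35 (A↔G), site 36 (C↔A), site 41 (C↔A).
34 of the 40 comparable sites match, so the percent identity is 34/40 × 100 = 85.00%.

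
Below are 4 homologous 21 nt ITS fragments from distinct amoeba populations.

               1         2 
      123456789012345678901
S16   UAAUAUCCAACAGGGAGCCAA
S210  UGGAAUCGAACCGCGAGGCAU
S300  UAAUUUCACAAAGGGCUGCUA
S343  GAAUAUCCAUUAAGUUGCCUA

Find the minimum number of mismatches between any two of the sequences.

7

Pairwise Hamming distances:
  S16 vs S210: 8
  S16 vs S300: 8
  S16 vs S343: 7
  S210 vs S300: 13
  S210 vs S343: 15
  S300 vs S343: 11
The smallest is 7, between S16 and S343.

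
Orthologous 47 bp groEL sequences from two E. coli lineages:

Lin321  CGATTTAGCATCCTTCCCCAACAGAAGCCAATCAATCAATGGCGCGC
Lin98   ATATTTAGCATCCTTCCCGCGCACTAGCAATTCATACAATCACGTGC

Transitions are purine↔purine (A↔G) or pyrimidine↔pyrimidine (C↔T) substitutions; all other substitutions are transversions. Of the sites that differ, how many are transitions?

3

Differing sites — 1:C/A (Tv); 2:G/T (Tv); 19:C/G (Tv); 20:A/C (Tv); 21:A/G (Ti); 24:G/C (Tv); 25:A/T (Tv); 29:C/A (Tv); 31:A/T (Tv); 35:A/T (Tv); 36:T/A (Tv); 41:G/C (Tv); 42:G/A (Ti); 45:C/T (Ti).
Of the 14 differences, 3 transitions and 11 transversions, so the answer is 3.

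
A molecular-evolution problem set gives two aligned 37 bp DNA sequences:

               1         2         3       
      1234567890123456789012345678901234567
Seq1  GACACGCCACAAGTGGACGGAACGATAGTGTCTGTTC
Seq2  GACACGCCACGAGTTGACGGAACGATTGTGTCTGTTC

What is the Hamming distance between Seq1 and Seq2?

Differing sites — 11:A/G; 15:G/T; 27:A/T.
That gives 3 mismatches out of 37 aligned sites, so the Hamming distance is 3.

3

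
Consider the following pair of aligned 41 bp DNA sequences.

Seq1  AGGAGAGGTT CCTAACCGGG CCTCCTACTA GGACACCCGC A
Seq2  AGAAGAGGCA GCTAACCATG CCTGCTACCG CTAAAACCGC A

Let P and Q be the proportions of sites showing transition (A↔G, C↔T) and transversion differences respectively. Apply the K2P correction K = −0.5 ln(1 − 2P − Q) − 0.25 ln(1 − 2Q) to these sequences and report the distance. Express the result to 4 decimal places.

0.4127

Differing sites — 3:G/A (Ti); 9:T/C (Ti); 10:T/A (Tv); 11:C/G (Tv); 18:G/A (Ti); 19:G/T (Tv); 24:C/G (Tv); 29:T/C (Ti); 30:A/G (Ti); 31:G/C (Tv); 32:G/T (Tv); 34:C/A (Tv); 36:C/A (Tv).
Of the 13 differences, 5 transitions and 8 transversions over 41 sites: P = 5/41 = 0.121951, Q = 8/41 = 0.195122.
d = −0.5·ln(0.560976) − 0.25·ln(0.609756) = −0.5·(-0.578077) − 0.25·(-0.494696) = 0.4127.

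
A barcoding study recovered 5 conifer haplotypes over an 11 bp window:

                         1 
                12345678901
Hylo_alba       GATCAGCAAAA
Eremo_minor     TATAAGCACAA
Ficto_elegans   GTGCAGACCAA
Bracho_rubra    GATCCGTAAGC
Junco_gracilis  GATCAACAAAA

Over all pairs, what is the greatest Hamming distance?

Pairwise Hamming distances:
  Hylo_alba vs Eremo_minor: 3
  Hylo_alba vs Ficto_elegans: 5
  Hylo_alba vs Bracho_rubra: 4
  Hylo_alba vs Junco_gracilis: 1
  Eremo_minor vs Ficto_elegans: 6
  Eremo_minor vs Bracho_rubra: 7
  Eremo_minor vs Junco_gracilis: 4
  Ficto_elegans vs Bracho_rubra: 8
  Ficto_elegans vs Junco_gracilis: 6
  Bracho_rubra vs Junco_gracilis: 5
The largest is 8, between Ficto_elegans and Bracho_rubra.

8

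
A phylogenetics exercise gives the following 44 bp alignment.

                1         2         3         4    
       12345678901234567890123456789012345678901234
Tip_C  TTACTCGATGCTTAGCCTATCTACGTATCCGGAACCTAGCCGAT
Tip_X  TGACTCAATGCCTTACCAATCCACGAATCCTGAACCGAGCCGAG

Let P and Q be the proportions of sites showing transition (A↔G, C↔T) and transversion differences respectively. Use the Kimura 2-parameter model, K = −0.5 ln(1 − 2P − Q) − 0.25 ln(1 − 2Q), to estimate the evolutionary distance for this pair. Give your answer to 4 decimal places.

The sequences differ at positions 2 (T/G, transversion), 7 (G/A, transition), 12 (T/C, transition), 14 (A/T, transversion), 15 (G/A, transition), 18 (T/A, transversion), 22 (T/C, transition), 26 (T/A, transversion), 31 (G/T, transversion), 37 (T/G, transversion), 44 (T/G, transversion).
Of the 11 differences, 4 transitions and 7 transversions over 44 sites: P = 4/44 = 0.090909, Q = 7/44 = 0.159091.
d = −0.5·ln(0.659091) − 0.25·ln(0.681818) = −0.5·(-0.416894) − 0.25·(-0.382993) = 0.3042.

0.3042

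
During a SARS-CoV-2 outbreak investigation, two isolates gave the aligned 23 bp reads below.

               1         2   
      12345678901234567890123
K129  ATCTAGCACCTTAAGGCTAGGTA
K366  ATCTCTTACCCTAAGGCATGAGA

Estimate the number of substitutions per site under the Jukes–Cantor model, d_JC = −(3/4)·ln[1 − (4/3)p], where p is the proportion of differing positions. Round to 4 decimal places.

The sequences differ at positions 5 (A/C), 6 (G/T), 7 (C/T), 11 (T/C), 18 (T/A), 19 (A/T), 21 (G/A), 22 (T/G).
p = 8/23 = 0.347826.
d = −0.75 · ln(1 − (4/3)·0.347826) = −0.75 · ln(0.536232) = −0.75 · (-0.623188) = 0.4674.

0.4674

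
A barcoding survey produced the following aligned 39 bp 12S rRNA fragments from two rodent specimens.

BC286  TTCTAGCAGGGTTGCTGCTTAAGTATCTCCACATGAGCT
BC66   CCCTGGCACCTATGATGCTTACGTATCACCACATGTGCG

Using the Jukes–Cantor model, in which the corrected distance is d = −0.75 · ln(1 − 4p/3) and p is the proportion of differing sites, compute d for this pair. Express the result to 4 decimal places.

0.3961

The sequences differ at positions 1 (T/C), 2 (T/C), 5 (A/G), 9 (G/C), 10 (G/C), 11 (G/T), 12 (T/A), 15 (C/A), 22 (A/C), 28 (T/A), 36 (A/T), 39 (T/G).
p = 12/39 = 0.307692.
d = −0.75 · ln(1 − (4/3)·0.307692) = −0.75 · ln(0.589744) = −0.75 · (-0.528067) = 0.3961.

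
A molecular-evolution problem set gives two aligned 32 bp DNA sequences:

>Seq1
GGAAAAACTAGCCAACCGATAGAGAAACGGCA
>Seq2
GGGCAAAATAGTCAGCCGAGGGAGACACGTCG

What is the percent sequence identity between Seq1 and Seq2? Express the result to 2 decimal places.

68.75%

The sequences differ at positions 3 (A/G), 4 (A/C), 8 (C/A), 12 (C/T), 15 (A/G), 20 (T/G), 21 (A/G), 26 (A/C), 30 (G/T), 32 (A/G).
22 of the 32 sites match, so the percent identity is 22/32 × 100 = 68.75%.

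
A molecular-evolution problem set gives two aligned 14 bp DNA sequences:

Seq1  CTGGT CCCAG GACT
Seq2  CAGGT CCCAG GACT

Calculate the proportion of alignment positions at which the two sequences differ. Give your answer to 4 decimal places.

A single mismatch occurs at site 2 (T→A).
There are 1 differences over 14 sites, so p = 1/14 = 0.0714.

0.0714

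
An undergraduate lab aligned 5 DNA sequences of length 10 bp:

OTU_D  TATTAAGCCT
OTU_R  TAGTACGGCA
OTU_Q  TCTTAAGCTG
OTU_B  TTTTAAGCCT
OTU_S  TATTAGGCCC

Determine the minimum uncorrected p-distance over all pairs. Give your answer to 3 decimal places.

0.100

Pairwise Hamming distances:
  OTU_D vs OTU_R: 4
  OTU_D vs OTU_Q: 3
  OTU_D vs OTU_B: 1
  OTU_D vs OTU_S: 2
  OTU_R vs OTU_Q: 6
  OTU_R vs OTU_B: 5
  OTU_R vs OTU_S: 4
  OTU_Q vs OTU_B: 3
  OTU_Q vs OTU_S: 4
  OTU_B vs OTU_S: 3
The smallest is 1 mismatch, between OTU_D and OTU_B; p = 1/10 = 0.100.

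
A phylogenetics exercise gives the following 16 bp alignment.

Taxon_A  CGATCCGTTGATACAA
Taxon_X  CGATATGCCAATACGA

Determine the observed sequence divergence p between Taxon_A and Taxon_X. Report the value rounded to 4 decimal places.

0.3750

The sequences differ at positions 5 (C/A), 6 (C/T), 8 (T/C), 9 (T/C), 10 (G/A), 15 (A/G).
There are 6 differences over 16 sites, so p = 6/16 = 0.3750.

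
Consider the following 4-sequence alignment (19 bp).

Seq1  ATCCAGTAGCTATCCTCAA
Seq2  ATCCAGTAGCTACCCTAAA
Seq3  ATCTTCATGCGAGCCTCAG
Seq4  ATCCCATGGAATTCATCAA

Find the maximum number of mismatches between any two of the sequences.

11

Pairwise Hamming distances:
  Seq1 vs Seq2: 2
  Seq1 vs Seq3: 8
  Seq1 vs Seq4: 7
  Seq2 vs Seq3: 9
  Seq2 vs Seq4: 9
  Seq3 vs Seq4: 11
The largest is 11, between Seq3 and Seq4.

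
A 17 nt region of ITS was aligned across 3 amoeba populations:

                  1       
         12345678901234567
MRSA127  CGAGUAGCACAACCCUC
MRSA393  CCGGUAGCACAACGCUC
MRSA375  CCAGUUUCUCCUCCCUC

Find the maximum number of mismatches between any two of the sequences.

7

Pairwise Hamming distances:
  MRSA127 vs MRSA393: 3
  MRSA127 vs MRSA375: 6
  MRSA393 vs MRSA375: 7
The largest is 7, between MRSA393 and MRSA375.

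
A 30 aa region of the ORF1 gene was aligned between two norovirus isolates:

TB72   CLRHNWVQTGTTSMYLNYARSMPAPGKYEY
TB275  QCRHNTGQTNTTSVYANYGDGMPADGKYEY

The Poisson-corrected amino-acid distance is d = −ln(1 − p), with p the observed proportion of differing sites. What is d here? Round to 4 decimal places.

0.4568

Mismatches occur at site 1 (C/Q), site 2 (L/C), site 6 (W/T), site 7 (V/G), site 10 (G/N), site 14 (M/V), site 16 (L/A), site 19 (A/G), site 20 (R/D), site 21 (S/G), site 25 (P/D).
p = 11/30 = 0.366667.
d = −ln(1 − 0.366667) = −ln(0.633333) = 0.4568.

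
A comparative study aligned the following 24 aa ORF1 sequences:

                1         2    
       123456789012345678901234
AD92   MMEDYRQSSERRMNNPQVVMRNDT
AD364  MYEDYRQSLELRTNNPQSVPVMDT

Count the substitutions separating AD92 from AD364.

Differing sites — 2:M/Y; 9:S/L; 11:R/L; 13:M/T; 18:V/S; 20:M/P; 21:R/V; 22:N/M.
That gives 8 mismatches out of 24 aligned sites, so the Hamming distance is 8.

8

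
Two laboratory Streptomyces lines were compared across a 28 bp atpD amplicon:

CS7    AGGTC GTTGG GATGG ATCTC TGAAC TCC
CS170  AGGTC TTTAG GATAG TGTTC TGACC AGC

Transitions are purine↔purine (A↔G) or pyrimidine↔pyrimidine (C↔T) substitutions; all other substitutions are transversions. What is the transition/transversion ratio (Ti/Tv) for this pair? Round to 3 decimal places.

0.500

The sequences differ at positions 6 (G/T, transversion), 9 (G/A, transition), 14 (G/A, transition), 16 (A/T, transversion), 17 (T/G, transversion), 18 (C/T, transition), 24 (A/C, transversion), 26 (T/A, transversion), 27 (C/G, transversion).
Of the 9 differences, 3 transitions and 6 transversions, so Ti/Tv = 3/6 = 0.500.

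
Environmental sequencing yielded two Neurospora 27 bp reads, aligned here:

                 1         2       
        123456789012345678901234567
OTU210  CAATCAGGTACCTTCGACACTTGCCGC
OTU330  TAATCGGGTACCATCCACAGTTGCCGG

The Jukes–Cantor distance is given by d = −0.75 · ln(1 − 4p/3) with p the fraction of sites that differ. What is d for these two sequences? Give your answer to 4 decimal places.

Differing sites — 1:C/T; 6:A/G; 13:T/A; 16:G/C; 20:C/G; 27:C/G.
p = 6/27 = 0.222222.
d = −0.75 · ln(1 − (4/3)·0.222222) = −0.75 · ln(0.703704) = −0.75 · (-0.351397) = 0.2635.

0.2635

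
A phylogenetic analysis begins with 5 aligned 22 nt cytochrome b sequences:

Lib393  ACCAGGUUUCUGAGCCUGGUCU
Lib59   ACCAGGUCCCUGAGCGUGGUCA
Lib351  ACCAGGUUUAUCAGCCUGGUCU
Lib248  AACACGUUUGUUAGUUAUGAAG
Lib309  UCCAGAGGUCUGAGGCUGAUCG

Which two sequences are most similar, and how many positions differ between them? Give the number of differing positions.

2

Pairwise Hamming distances:
  Lib393 vs Lib59: 4
  Lib393 vs Lib351: 2
  Lib393 vs Lib248: 11
  Lib393 vs Lib309: 7
  Lib59 vs Lib351: 6
  Lib59 vs Lib248: 13
  Lib59 vs Lib309: 9
  Lib351 vs Lib248: 11
  Lib351 vs Lib309: 9
  Lib248 vs Lib309: 15
The smallest is 2, between Lib393 and Lib351.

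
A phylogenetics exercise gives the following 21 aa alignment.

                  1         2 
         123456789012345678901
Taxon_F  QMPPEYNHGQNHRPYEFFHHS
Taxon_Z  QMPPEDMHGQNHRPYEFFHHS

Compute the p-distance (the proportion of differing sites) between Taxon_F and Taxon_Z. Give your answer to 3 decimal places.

0.095

The sequences differ at positions 6 (Y/D), 7 (N/M).
There are 2 differences over 21 sites, so p = 2/21 = 0.095.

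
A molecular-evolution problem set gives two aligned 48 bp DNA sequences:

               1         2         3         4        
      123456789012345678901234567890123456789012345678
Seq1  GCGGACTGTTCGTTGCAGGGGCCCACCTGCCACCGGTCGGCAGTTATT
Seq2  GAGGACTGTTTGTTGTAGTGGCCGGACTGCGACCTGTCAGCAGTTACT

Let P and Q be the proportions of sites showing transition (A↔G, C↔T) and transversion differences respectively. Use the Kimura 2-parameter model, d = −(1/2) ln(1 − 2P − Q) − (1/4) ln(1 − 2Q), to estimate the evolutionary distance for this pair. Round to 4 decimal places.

0.2747

Differing sites — 2:C/A (Tv); 11:C/T (Ti); 16:C/T (Ti); 19:G/T (Tv); 24:C/G (Tv); 25:A/G (Ti); 26:C/A (Tv); 31:C/G (Tv); 35:G/T (Tv); 39:G/A (Ti); 47:T/C (Ti).
Of the 11 differences, 5 transitions and 6 transversions over 48 sites: P = 5/48 = 0.104167, Q = 6/48 = 0.125000.
d = −0.5·ln(0.666666) − 0.25·ln(0.750000) = −0.5·(-0.405466) − 0.25·(-0.287682) = 0.2747.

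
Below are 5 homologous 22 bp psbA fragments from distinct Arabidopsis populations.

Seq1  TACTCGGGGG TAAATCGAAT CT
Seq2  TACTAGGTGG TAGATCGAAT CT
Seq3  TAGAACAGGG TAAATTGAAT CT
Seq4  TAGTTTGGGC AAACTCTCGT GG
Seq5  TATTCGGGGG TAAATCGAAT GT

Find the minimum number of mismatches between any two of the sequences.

Pairwise Hamming distances:
  Seq1 vs Seq2: 3
  Seq1 vs Seq3: 6
  Seq1 vs Seq4: 11
  Seq1 vs Seq5: 2
  Seq2 vs Seq3: 7
  Seq2 vs Seq4: 13
  Seq2 vs Seq5: 5
  Seq3 vs Seq4: 13
  Seq3 vs Seq5: 7
  Seq4 vs Seq5: 10
The smallest is 2, between Seq1 and Seq5.

2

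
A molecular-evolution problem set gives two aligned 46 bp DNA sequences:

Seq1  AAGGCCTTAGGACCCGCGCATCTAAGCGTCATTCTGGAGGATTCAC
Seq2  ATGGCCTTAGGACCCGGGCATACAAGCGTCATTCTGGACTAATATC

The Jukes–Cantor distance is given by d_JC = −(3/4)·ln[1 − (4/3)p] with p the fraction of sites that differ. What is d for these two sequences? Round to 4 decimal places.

0.2267

Differing sites — 2:A/T; 17:C/G; 22:C/A; 23:T/C; 39:G/C; 40:G/T; 42:T/A; 44:C/A; 45:A/T.
p = 9/46 = 0.195652.
d = −0.75 · ln(1 − (4/3)·0.195652) = −0.75 · ln(0.739131) = −0.75 · (-0.302280) = 0.2267.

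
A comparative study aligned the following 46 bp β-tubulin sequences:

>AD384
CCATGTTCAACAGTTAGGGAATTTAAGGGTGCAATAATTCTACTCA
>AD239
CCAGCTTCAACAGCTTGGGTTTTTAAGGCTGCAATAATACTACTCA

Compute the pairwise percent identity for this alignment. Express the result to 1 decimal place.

82.6%

Differing sites — 4:T/G; 5:G/C; 14:T/C; 16:A/T; 20:A/T; 21:A/T; 29:G/C; 39:T/A.
38 of the 46 sites match, so the percent identity is 38/46 × 100 = 82.6%.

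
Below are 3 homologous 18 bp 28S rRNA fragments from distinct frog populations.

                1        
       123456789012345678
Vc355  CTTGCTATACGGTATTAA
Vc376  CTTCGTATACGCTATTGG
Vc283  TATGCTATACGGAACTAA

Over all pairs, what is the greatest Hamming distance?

9

Pairwise Hamming distances:
  Vc355 vs Vc376: 5
  Vc355 vs Vc283: 4
  Vc376 vs Vc283: 9
The largest is 9, between Vc376 and Vc283.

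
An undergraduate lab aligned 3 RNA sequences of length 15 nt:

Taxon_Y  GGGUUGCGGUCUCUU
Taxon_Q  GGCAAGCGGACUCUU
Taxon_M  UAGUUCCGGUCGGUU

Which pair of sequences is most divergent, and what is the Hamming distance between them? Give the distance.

9

Pairwise Hamming distances:
  Taxon_Y vs Taxon_Q: 4
  Taxon_Y vs Taxon_M: 5
  Taxon_Q vs Taxon_M: 9
The largest is 9, between Taxon_Q and Taxon_M.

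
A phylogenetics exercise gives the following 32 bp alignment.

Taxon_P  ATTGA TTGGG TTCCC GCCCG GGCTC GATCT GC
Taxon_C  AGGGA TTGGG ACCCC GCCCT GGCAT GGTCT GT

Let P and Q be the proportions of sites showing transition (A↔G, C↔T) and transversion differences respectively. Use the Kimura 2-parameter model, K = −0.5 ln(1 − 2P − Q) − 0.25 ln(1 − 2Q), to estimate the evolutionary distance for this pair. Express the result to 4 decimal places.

Mismatches occur at site 2 (T/G, transversion), site 3 (T/G, transversion), site 11 (T/A, transversion), site 12 (T/C, transition), site 20 (G/T, transversion), site 24 (T/A, transversion), site 25 (C/T, transition), site 27 (A/G, transition), site 32 (C/T, transition).
Of the 9 differences, 4 transitions and 5 transversions over 32 sites: P = 4/32 = 0.125000, Q = 5/32 = 0.156250.
d = −0.5·ln(0.593750) − 0.25·ln(0.687500) = −0.5·(-0.521297) − 0.25·(-0.374693) = 0.3543.

0.3543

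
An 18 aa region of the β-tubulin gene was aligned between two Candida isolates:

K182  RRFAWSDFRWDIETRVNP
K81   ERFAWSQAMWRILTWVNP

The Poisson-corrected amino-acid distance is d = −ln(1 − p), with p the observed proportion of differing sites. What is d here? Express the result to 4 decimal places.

0.4925

Mismatches occur at site 1 (R↔E), site 7 (D↔Q), site 8 (F↔A), site 9 (R↔M), site 11 (D↔R), site 13 (E↔L), site 15 (R↔W).
p = 7/18 = 0.388889.
d = −ln(1 − 0.388889) = −ln(0.611111) = 0.4925.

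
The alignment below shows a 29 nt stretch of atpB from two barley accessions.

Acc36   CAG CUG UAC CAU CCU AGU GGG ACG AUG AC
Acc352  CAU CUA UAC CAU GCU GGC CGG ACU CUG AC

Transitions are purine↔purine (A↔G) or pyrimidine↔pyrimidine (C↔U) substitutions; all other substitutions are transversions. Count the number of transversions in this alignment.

5

The sequences differ at positions 3 (G/U, transversion), 6 (G/A, transition), 13 (C/G, transversion), 16 (A/G, transition), 18 (U/C, transition), 19 (G/C, transversion), 24 (G/U, transversion), 25 (A/C, transversion).
Of the 8 differences, 3 transitions and 5 transversions, so the answer is 5.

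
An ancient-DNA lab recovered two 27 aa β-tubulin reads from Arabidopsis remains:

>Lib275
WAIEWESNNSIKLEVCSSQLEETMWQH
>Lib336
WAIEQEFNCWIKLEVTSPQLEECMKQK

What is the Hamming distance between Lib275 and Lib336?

9

Differing sites — 5:W/Q; 7:S/F; 9:N/C; 10:S/W; 16:C/T; 18:S/P; 23:T/C; 25:W/K; 27:H/K.
That gives 9 mismatches out of 27 aligned sites, so the Hamming distance is 9.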